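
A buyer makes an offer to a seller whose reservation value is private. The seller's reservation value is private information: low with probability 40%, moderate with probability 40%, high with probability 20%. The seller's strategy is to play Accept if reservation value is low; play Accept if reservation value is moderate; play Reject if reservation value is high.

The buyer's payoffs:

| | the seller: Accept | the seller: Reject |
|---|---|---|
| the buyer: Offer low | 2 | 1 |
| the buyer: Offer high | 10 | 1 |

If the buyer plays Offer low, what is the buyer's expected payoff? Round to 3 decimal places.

E[Offer low] = 0.4·2 + 0.4·2 + 0.2·1 = 0.8 + 0.8 + 0.2 = 1.8

1.800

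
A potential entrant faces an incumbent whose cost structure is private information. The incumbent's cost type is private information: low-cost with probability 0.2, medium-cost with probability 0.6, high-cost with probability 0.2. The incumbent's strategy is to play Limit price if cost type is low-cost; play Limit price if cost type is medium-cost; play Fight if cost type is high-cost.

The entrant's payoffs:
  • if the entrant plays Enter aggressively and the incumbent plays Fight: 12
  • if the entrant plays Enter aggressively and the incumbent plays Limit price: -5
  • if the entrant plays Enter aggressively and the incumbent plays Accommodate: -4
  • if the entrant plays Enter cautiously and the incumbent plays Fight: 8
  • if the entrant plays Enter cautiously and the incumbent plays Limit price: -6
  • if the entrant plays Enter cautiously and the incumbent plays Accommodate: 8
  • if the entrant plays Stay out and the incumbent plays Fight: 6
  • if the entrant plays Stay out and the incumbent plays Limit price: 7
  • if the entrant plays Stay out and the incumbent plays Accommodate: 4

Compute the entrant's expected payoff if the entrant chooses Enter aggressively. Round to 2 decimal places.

E[Enter aggressively] = 0.2·(-5) + 0.6·(-5) + 0.2·12 = (-1) + (-3) + 2.4 = -1.6

-1.60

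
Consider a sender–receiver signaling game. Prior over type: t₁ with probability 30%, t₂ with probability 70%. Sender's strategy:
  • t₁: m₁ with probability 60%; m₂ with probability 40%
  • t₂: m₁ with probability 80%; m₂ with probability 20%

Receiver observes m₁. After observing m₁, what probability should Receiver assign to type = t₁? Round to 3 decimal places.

Apply Bayes' rule using the sender's strategy as the likelihood.
P(m₁) = 0.3·0.6 + 0.7·0.8 = 0.74
P(t₁ | m₁) = (0.3·0.6) / 0.74 = 0.18 / 0.74 = 0.243243

0.243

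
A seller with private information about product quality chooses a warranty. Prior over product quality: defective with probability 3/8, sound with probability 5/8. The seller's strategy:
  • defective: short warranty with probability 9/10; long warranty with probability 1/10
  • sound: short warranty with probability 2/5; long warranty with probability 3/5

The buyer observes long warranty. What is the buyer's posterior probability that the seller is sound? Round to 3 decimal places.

Apply Bayes' rule using the sender's strategy as the likelihood.
P(long warranty) = (3/8)·(1/10) + (5/8)·(3/5) = 33/80
P(sound | long warranty) = ((5/8)·(3/5)) / (33/80) = (3/8) / (33/80) = 10/11

0.909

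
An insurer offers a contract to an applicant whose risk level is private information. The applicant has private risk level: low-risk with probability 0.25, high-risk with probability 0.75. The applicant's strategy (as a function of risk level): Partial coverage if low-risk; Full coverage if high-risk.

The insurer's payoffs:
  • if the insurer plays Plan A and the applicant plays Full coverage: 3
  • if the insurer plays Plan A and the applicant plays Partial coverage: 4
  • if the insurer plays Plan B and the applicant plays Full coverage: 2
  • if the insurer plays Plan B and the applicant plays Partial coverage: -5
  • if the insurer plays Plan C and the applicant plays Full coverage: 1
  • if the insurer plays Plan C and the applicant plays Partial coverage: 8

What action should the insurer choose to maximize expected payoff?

Compute the insurer's expected payoff for each action, taking the expectation over the applicant's type.
E[Plan A] = 0.25·(4) + 0.75·(3) = 3.25
E[Plan B] = 0.25·(-5) + 0.75·(2) = 0.25
E[Plan C] = 0.25·(8) + 0.75·(1) = 2.75
Best response: Plan A (3.25 is the largest).

Plan A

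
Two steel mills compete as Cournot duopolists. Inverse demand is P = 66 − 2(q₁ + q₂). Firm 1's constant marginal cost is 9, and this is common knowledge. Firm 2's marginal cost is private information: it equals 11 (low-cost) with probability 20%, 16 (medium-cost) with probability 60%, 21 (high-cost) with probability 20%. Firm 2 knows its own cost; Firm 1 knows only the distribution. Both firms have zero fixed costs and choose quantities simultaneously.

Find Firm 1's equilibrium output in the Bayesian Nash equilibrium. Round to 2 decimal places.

10.67

Firm 2 with cost c maximizes (66 − 2(q₁+q₂) − c)·q₂, giving q₂(c) = (66 − c − 2q₁)/4.
E[c₂] = 0.2·11 + 0.6·16 + 0.2·21 = 16
Firm 1's FOC against E[q₂] yields q₁ = (66 − 2·9 + E[c₂])/6 = (66 − 18 + 16)/6 = 10.6667.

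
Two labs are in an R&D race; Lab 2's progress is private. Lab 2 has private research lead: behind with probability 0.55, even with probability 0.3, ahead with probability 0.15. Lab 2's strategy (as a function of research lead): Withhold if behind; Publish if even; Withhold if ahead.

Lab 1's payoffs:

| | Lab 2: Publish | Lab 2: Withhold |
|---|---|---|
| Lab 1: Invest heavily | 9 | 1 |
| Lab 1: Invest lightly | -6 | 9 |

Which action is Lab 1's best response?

E[Invest heavily] = 0.55·(1) + 0.3·(9) + 0.15·(1) = 3.4
E[Invest lightly] = 0.55·(9) + 0.3·(-6) + 0.15·(9) = 4.5
Best response: Invest lightly (4.5 is the largest).

Invest lightly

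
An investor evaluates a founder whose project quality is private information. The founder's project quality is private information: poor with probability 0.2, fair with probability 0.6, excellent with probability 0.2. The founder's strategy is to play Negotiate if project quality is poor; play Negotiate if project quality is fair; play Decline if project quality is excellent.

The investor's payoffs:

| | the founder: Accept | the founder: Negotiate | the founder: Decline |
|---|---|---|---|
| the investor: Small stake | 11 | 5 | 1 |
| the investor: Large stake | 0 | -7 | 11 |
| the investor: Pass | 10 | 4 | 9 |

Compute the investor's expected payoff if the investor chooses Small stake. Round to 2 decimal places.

4.20

E[Small stake] = 0.2·5 + 0.6·5 + 0.2·1 = 1 + 3 + 0.2 = 4.2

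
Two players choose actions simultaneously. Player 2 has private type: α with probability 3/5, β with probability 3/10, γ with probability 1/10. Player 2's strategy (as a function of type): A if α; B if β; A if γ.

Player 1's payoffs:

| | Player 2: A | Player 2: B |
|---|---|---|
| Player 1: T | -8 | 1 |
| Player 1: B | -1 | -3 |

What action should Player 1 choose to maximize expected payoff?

E[T] = 3/5·(-8) + 3/10·(1) + 1/10·(-8) = -53/10
E[B] = 3/5·(-1) + 3/10·(-3) + 1/10·(-1) = -8/5
Best response: B (-8/5 is the largest).

B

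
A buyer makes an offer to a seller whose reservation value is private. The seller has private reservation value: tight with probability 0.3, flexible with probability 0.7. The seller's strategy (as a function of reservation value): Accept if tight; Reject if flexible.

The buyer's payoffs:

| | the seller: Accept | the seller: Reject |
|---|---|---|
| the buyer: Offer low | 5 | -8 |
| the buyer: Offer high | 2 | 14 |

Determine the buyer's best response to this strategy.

Compute the buyer's expected payoff for each action, taking the expectation over the seller's type.
E[Offer low] = 0.3·(5) + 0.7·(-8) = -4.1
E[Offer high] = 0.3·(2) + 0.7·(14) = 10.4
Best response: Offer high (10.4 is the largest).

Offer high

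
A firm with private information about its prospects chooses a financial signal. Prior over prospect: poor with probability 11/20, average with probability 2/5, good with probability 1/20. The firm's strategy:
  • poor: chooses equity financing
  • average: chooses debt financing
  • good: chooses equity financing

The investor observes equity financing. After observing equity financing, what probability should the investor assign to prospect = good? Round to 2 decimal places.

0.08

P(equity financing) = (11/20)·1 + (2/5)·0 + (1/20)·1 = 3/5
P(good | equity financing) = ((1/20)·1) / (3/5) = (1/20) / (3/5) = 1/12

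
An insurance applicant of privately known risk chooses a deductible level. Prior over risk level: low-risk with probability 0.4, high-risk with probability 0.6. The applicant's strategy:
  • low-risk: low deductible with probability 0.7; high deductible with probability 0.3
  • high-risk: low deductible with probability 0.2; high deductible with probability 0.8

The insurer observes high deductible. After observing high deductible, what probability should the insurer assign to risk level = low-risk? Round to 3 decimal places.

0.200

Apply Bayes' rule using the sender's strategy as the likelihood.
P(high deductible) = 0.4·0.3 + 0.6·0.8 = 0.6
P(low-risk | high deductible) = (0.4·0.3) / 0.6 = 0.12 / 0.6 = 0.2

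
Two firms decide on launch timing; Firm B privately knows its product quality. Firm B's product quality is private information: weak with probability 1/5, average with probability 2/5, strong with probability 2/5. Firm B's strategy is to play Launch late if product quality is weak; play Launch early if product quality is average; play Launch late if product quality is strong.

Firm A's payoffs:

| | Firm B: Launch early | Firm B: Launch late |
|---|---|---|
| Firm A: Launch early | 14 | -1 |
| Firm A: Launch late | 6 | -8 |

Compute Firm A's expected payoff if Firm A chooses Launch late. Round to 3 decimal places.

-2.400

E[Launch late] = 1/5·(-8) + 2/5·6 + 2/5·(-8) = (-8/5) + 12/5 + (-16/5) = -12/5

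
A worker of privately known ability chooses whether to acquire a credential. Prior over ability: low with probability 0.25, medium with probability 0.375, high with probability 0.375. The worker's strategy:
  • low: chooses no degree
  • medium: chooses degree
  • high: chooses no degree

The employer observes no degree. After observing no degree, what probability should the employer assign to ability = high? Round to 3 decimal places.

P(no degree) = 0.25·1 + 0.375·0 + 0.375·1 = 0.625
P(high | no degree) = (0.375·1) / 0.625 = 0.375 / 0.625 = 0.6

0.600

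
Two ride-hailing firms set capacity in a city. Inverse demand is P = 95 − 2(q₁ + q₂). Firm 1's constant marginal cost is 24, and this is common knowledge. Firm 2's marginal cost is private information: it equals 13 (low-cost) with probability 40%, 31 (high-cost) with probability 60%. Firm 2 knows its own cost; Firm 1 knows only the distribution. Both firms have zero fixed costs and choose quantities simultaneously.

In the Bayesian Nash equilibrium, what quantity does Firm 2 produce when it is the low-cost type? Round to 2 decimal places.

14.60

Each type of Firm 2 best-responds to q₁; Firm 1 best-responds to the expected q₂ over Firm 2's types.
Firm 2 with cost c maximizes (95 − 2(q₁+q₂) − c)·q₂, giving q₂(c) = (95 − c − 2q₁)/4.
E[c₂] = 0.4·13 + 0.6·31 = 23.8
Firm 1's FOC against E[q₂] yields q₁ = (95 − 2·24 + E[c₂])/6 = (95 − 48 + 23.8)/6 = 11.8.
q₂(low-cost) = (95 − 13 − 2·11.8)/4 = 14.6.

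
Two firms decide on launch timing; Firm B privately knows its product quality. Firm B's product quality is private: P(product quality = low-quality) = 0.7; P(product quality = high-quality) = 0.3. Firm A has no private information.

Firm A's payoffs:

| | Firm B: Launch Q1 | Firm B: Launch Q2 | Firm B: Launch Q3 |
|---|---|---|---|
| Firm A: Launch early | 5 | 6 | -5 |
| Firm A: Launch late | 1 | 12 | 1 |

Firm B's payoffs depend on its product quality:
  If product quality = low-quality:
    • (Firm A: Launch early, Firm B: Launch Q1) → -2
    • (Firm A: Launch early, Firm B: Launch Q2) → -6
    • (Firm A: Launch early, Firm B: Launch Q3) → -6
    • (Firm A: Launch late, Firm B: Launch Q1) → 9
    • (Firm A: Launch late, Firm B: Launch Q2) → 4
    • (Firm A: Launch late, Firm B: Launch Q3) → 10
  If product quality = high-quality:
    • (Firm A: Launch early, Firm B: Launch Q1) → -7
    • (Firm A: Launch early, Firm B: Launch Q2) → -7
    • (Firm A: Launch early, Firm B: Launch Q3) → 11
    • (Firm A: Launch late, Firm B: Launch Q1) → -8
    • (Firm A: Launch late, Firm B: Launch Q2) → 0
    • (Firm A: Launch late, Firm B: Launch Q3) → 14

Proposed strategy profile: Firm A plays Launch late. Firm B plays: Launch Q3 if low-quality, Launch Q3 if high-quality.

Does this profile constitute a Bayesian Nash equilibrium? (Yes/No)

Firm A plays Launch late: E[Launch late] = 0.7·(1) + 0.3·(1) = 1; E[Launch early] = -5. Best-responding. ✓
Firm B (product quality low-quality), facing Launch late: Launch Q1 gives 9, Launch Q2 gives 4, Launch Q3 gives 10. Proposed Launch Q3 is best. ✓
Firm B (product quality high-quality), facing Launch late: Launch Q1 gives -8, Launch Q2 gives 0, Launch Q3 gives 14. Proposed Launch Q3 is best. ✓

Yes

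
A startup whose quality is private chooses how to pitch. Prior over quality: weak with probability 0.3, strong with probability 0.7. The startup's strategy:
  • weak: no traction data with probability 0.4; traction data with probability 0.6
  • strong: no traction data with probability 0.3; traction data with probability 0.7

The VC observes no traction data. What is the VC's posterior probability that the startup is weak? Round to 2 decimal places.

0.36

P(no traction data) = 0.3·0.4 + 0.7·0.3 = 0.33
P(weak | no traction data) = (0.3·0.4) / 0.33 = 0.12 / 0.33 = 0.363636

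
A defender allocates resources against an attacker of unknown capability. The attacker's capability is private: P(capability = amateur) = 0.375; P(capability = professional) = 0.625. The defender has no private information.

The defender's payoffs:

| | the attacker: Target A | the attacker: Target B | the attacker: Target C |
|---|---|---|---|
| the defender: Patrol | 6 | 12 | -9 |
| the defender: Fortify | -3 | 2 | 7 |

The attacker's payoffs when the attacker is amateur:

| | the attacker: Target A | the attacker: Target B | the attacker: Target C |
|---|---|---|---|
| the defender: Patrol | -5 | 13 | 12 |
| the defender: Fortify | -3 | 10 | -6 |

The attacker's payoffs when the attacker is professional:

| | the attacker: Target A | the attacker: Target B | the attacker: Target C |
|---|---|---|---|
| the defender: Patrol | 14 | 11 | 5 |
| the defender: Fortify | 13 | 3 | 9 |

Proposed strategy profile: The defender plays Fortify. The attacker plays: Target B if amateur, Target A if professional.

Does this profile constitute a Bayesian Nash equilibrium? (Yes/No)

The defender plays Fortify: E[Fortify] = 0.375·(2) + 0.625·(-3) = -1.125; E[Patrol] = 8.25. Not best-responding. ✗
The attacker (capability amateur), facing Fortify: Target A gives -3, Target B gives 10, Target C gives -6. Proposed Target B is best. ✓
The attacker (capability professional), facing Fortify: Target A gives 13, Target B gives 3, Target C gives 9. Proposed Target A is best. ✓

No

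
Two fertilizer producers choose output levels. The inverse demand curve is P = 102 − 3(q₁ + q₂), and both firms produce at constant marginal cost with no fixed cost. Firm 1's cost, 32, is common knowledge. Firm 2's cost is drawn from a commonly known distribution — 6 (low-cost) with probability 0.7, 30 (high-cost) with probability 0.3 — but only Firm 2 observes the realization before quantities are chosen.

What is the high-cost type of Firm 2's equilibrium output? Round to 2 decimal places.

Firm 2 with cost c maximizes (102 − 3(q₁+q₂) − c)·q₂, giving q₂(c) = (102 − c − 3q₁)/6.
E[c₂] = 0.7·6 + 0.3·30 = 13.2
Firm 1's FOC against E[q₂] yields q₁ = (102 − 2·32 + E[c₂])/9 = (102 − 64 + 13.2)/9 = 5.68889.
q₂(high-cost) = (102 − 30 − 3·5.68889)/6 = 9.15556.

9.16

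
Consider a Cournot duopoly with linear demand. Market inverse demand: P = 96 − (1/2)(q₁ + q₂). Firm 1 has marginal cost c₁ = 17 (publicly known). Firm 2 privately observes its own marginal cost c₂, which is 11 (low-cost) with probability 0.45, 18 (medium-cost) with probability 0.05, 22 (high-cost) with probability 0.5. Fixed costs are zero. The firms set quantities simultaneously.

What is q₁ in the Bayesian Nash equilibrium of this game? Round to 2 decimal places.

Type-c best response for Firm 2: q₂(c) = (96 − c) − q₁/2.
Firm 1 maximizes expected profit; its first-order condition is 96 − q₁ − (1/2)E[q₂] − 17 = 0.
Substituting E[q₂] and solving: E[c₂] = 16.85, so q₁ = (96 − 2·17 + 16.85)/(3/2) = 52.5667.

52.57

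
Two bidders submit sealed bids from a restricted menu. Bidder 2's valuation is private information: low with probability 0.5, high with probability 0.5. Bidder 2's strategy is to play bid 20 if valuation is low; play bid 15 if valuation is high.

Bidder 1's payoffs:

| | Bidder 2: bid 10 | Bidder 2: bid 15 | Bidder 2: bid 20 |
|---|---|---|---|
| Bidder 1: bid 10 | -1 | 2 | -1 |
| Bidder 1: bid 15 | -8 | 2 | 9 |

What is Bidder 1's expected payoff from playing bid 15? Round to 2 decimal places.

E[bid 15] = 0.5·9 + 0.5·2 = 4.5 + 1 = 5.5

5.50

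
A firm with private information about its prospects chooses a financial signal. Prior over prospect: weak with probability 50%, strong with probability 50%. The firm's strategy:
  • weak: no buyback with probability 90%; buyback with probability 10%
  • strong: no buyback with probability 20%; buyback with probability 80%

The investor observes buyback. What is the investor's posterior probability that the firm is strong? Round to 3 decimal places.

0.889

P(buyback) = 0.5·0.1 + 0.5·0.8 = 0.45
P(strong | buyback) = (0.5·0.8) / 0.45 = 0.4 / 0.45 = 0.888889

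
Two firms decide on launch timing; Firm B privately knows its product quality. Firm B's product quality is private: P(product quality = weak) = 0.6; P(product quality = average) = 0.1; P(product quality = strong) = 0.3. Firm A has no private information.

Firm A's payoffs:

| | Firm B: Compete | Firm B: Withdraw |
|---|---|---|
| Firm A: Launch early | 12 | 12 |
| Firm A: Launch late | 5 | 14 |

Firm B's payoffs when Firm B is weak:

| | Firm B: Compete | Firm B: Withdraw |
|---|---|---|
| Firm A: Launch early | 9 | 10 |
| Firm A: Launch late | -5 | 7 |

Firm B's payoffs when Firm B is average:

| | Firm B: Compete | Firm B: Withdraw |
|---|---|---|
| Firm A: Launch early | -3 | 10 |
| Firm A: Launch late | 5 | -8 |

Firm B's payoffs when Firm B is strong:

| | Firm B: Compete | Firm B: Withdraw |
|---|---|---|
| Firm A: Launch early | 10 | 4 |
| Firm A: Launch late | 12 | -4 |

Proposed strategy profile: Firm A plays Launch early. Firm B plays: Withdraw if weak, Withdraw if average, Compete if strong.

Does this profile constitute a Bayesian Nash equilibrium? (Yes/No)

A profile is a BNE iff every type of every player is best-responding given beliefs about the other side.
Firm A plays Launch early: E[Launch early] = 0.6·(12) + 0.1·(12) + 0.3·(12) = 12; E[Launch late] = 11.3. Best-responding. ✓
Firm B (product quality weak), facing Launch early: Compete gives 9, Withdraw gives 10. Proposed Withdraw is best. ✓
Firm B (product quality average), facing Launch early: Compete gives -3, Withdraw gives 10. Proposed Withdraw is best. ✓
Firm B (product quality strong), facing Launch early: Compete gives 10, Withdraw gives 4. Proposed Compete is best. ✓

Yes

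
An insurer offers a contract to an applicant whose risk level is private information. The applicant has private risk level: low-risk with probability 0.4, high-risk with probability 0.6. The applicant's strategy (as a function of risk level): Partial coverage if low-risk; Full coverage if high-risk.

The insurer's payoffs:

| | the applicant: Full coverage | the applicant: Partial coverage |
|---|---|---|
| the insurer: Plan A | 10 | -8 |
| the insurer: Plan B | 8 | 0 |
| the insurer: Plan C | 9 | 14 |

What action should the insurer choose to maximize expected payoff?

E[Plan A] = 0.4·(-8) + 0.6·(10) = 2.8
E[Plan B] = 0.4·(0) + 0.6·(8) = 4.8
E[Plan C] = 0.4·(14) + 0.6·(9) = 11
Best response: Plan C (11 is the largest).

Plan C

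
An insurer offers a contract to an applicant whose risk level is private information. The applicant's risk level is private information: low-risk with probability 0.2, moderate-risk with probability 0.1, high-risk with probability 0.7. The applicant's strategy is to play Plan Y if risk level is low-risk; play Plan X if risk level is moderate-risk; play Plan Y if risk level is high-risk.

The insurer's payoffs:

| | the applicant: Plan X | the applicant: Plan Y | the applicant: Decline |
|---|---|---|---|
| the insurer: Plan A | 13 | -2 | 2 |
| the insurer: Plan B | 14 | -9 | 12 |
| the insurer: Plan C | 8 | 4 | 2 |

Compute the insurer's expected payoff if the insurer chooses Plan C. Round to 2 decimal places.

Take the expectation over the applicant's risk level, weighting each type's action by its prior probability.
E[Plan C] = 0.2·4 + 0.1·8 + 0.7·4 = 0.8 + 0.8 + 2.8 = 4.4

4.40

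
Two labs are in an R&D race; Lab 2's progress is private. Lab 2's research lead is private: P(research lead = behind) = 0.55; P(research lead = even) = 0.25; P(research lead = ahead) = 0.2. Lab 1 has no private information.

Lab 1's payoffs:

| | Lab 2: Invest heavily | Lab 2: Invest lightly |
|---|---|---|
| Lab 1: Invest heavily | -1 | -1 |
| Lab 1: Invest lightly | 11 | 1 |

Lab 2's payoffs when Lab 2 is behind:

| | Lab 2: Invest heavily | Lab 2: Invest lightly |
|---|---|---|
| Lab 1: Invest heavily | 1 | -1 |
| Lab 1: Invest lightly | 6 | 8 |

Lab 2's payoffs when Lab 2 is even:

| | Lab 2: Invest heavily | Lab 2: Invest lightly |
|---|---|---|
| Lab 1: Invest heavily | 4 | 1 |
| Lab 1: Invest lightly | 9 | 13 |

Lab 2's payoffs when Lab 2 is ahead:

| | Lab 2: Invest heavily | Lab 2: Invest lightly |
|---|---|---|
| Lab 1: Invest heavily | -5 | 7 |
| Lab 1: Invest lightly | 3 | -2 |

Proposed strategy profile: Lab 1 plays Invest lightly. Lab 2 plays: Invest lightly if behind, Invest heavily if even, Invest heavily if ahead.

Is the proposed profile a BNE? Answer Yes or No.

No

A profile is a BNE iff every type of every player is best-responding given beliefs about the other side.
Lab 1 plays Invest lightly: E[Invest lightly] = 0.55·(1) + 0.25·(11) + 0.2·(11) = 5.5; E[Invest heavily] = -1. Best-responding. ✓
Lab 2 (research lead behind), facing Invest lightly: Invest heavily gives 6, Invest lightly gives 8. Proposed Invest lightly is best. ✓
Lab 2 (research lead even), facing Invest lightly: Invest heavily gives 9, Invest lightly gives 13. Proposed Invest heavily is not best — profitable deviation exists. ✗
Lab 2 (research lead ahead), facing Invest lightly: Invest heavily gives 3, Invest lightly gives -2. Proposed Invest heavily is best. ✓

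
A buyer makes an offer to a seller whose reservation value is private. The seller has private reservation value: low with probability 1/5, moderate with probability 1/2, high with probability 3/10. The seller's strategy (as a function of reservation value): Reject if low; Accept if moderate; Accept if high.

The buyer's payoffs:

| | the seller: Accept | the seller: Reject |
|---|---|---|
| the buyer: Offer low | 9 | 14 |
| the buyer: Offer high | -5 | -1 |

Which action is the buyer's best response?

Offer low

Compute the buyer's expected payoff for each action, taking the expectation over the seller's type.
E[Offer low] = 1/5·(14) + 1/2·(9) + 3/10·(9) = 10
E[Offer high] = 1/5·(-1) + 1/2·(-5) + 3/10·(-5) = -21/5
Best response: Offer low (10 is the largest).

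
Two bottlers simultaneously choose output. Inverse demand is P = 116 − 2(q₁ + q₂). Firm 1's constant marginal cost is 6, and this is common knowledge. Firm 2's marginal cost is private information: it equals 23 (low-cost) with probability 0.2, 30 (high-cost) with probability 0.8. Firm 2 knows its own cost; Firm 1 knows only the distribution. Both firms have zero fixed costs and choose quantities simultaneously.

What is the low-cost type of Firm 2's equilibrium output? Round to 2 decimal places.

12.20

Type-c best response for Firm 2: q₂(c) = (116 − c)/4 − q₁/2.
Firm 1 maximizes expected profit; its first-order condition is 116 − 4q₁ − 2E[q₂] − 6 = 0.
Substituting E[q₂] and solving: E[c₂] = 28.6, so q₁ = (116 − 2·6 + 28.6)/6 = 22.1.
q₂(low-cost) = (116 − 23 − 2·22.1)/4 = 12.2.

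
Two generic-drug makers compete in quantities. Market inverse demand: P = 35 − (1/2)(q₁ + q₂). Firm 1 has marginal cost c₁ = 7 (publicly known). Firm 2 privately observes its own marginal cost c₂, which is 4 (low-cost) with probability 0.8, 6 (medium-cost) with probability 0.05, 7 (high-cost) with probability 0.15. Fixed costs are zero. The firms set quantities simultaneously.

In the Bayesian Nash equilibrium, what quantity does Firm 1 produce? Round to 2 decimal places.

Type-c best response for Firm 2: q₂(c) = (35 − c) − q₁/2.
Firm 1 maximizes expected profit; its first-order condition is 35 − q₁ − (1/2)E[q₂] − 7 = 0.
Substituting E[q₂] and solving: E[c₂] = 4.55, so q₁ = (35 − 2·7 + 4.55)/(3/2) = 17.0333.

17.03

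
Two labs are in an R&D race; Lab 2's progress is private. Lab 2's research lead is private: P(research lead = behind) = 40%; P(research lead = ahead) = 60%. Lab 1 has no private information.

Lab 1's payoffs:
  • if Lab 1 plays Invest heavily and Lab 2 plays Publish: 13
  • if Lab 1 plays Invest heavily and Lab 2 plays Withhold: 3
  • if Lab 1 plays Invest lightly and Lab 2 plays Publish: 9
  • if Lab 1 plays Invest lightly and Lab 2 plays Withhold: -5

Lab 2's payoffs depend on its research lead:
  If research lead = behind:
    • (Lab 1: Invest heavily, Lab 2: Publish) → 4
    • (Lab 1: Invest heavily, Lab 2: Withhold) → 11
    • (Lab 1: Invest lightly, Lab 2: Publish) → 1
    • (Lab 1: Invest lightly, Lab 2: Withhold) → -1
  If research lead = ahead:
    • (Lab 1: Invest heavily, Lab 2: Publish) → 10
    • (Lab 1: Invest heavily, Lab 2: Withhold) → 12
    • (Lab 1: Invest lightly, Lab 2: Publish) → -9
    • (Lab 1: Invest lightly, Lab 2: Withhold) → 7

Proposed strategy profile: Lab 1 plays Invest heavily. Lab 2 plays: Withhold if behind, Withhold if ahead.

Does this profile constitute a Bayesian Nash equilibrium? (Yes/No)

Lab 1 plays Invest heavily: E[Invest heavily] = 0.4·(3) + 0.6·(3) = 3; E[Invest lightly] = -5. Best-responding. ✓
Lab 2 (research lead behind), facing Invest heavily: Publish gives 4, Withhold gives 11. Proposed Withhold is best. ✓
Lab 2 (research lead ahead), facing Invest heavily: Publish gives 10, Withhold gives 12. Proposed Withhold is best. ✓

Yes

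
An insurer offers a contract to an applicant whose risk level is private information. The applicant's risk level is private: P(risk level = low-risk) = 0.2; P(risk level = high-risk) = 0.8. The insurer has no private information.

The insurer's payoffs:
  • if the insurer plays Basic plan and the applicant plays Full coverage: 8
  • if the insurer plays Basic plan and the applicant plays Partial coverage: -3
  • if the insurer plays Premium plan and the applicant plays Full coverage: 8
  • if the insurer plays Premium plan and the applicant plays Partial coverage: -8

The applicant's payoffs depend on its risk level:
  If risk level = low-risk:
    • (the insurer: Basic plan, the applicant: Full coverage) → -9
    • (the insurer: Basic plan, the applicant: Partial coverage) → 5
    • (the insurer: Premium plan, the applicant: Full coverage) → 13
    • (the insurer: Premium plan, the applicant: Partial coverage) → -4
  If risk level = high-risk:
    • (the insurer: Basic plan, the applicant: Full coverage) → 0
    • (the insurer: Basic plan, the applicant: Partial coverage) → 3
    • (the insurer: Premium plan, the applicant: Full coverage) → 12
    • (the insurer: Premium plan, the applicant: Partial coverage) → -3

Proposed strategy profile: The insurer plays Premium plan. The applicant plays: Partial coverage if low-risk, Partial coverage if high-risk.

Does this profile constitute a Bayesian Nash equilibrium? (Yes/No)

The insurer plays Premium plan: E[Premium plan] = 0.2·(-8) + 0.8·(-8) = -8; E[Basic plan] = -3. Not best-responding. ✗
The applicant (risk level low-risk), facing Premium plan: Full coverage gives 13, Partial coverage gives -4. Proposed Partial coverage is not best — profitable deviation exists. ✗
The applicant (risk level high-risk), facing Premium plan: Full coverage gives 12, Partial coverage gives -3. Proposed Partial coverage is not best — profitable deviation exists. ✗

No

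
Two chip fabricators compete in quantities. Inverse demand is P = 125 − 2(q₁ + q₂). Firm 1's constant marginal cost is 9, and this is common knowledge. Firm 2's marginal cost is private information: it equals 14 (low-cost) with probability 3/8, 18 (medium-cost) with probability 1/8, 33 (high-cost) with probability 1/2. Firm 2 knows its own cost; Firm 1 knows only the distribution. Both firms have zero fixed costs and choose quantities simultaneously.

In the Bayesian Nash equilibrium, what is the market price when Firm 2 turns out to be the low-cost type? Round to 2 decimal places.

47.67

Type-c best response for Firm 2: q₂(c) = (125 − c)/4 − q₁/2.
Firm 1 maximizes expected profit; its first-order condition is 125 − 4q₁ − 2E[q₂] − 9 = 0.
Substituting E[q₂] and solving: E[c₂] = 24, so q₁ = (125 − 2·9 + 24)/6 = 21.8333.
q₂(low-cost) = 16.8333, so P = 125 − 2·(21.8333 + 16.8333) = 47.6667.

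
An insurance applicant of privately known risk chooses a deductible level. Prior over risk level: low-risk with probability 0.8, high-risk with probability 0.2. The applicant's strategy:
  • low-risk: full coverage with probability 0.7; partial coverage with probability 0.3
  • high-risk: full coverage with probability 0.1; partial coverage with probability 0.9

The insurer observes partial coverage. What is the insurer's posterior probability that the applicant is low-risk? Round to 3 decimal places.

P(partial coverage) = 0.8·0.3 + 0.2·0.9 = 0.42
P(low-risk | partial coverage) = (0.8·0.3) / 0.42 = 0.24 / 0.42 = 0.571429

0.571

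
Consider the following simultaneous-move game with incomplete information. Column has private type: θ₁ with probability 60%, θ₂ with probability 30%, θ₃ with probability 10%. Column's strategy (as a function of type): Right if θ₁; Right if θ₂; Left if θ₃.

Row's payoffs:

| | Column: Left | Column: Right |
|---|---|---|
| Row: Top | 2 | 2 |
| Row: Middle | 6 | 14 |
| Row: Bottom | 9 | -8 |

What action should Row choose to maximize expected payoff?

E[Top] = 0.6·(2) + 0.3·(2) + 0.1·(2) = 2
E[Middle] = 0.6·(14) + 0.3·(14) + 0.1·(6) = 13.2
E[Bottom] = 0.6·(-8) + 0.3·(-8) + 0.1·(9) = -6.3
Best response: Middle (13.2 is the largest).

Middle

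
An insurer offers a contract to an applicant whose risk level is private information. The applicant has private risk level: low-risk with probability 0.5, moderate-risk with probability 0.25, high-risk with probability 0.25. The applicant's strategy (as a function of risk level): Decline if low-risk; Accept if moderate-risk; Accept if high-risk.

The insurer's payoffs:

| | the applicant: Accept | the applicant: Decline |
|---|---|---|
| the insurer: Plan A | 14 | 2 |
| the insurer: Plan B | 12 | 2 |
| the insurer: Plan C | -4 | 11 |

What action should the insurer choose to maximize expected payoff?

Compute the insurer's expected payoff for each action, taking the expectation over the applicant's type.
E[Plan A] = 0.5·(2) + 0.25·(14) + 0.25·(14) = 8
E[Plan B] = 0.5·(2) + 0.25·(12) + 0.25·(12) = 7
E[Plan C] = 0.5·(11) + 0.25·(-4) + 0.25·(-4) = 3.5
Best response: Plan A (8 is the largest).

Plan A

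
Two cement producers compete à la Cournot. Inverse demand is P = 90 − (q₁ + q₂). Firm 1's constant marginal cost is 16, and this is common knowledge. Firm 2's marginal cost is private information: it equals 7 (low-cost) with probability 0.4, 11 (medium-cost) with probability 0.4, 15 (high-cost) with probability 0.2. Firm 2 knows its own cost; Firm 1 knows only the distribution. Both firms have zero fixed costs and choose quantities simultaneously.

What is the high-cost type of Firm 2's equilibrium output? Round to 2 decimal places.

26.13

Type-c best response for Firm 2: q₂(c) = (90 − c)/2 − q₁/2.
Firm 1 maximizes expected profit; its first-order condition is 90 − 2q₁ − E[q₂] − 16 = 0.
Substituting E[q₂] and solving: E[c₂] = 10.2, so q₁ = (90 − 2·16 + 10.2)/3 = 22.7333.
q₂(high-cost) = (90 − 15 − 22.7333)/2 = 26.1333.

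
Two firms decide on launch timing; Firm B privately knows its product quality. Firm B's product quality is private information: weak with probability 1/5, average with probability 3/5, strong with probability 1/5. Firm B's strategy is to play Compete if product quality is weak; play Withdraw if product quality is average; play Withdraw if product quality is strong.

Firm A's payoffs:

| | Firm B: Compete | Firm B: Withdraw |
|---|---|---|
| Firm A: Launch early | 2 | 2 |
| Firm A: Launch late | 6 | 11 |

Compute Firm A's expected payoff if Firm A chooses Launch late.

Take the expectation over Firm B's product quality, weighting each type's action by its prior probability.
E[Launch late] = 1/5·6 + 3/5·11 + 1/5·11 = 6/5 + 33/5 + 11/5 = 10

10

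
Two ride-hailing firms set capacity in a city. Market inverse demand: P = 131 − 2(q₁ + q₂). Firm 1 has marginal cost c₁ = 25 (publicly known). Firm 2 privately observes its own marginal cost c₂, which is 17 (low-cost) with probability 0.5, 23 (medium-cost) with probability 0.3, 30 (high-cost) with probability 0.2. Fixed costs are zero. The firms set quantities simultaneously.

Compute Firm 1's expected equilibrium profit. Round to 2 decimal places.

Type-c best response for Firm 2: q₂(c) = (131 − c)/4 − q₁/2.
Firm 1 maximizes expected profit; its first-order condition is 131 − 4q₁ − 2E[q₂] − 25 = 0.
Substituting E[q₂] and solving: E[c₂] = 21.4, so q₁ = (131 − 2·25 + 21.4)/6 = 17.0667.
E[P] = 131 − 2·(q₁ + E[q₂]) = 59.1333; Firm 1's expected profit = (E[P] − 25)·q₁ = (59.1333 − 25)·17.0667 = 582.542.

582.54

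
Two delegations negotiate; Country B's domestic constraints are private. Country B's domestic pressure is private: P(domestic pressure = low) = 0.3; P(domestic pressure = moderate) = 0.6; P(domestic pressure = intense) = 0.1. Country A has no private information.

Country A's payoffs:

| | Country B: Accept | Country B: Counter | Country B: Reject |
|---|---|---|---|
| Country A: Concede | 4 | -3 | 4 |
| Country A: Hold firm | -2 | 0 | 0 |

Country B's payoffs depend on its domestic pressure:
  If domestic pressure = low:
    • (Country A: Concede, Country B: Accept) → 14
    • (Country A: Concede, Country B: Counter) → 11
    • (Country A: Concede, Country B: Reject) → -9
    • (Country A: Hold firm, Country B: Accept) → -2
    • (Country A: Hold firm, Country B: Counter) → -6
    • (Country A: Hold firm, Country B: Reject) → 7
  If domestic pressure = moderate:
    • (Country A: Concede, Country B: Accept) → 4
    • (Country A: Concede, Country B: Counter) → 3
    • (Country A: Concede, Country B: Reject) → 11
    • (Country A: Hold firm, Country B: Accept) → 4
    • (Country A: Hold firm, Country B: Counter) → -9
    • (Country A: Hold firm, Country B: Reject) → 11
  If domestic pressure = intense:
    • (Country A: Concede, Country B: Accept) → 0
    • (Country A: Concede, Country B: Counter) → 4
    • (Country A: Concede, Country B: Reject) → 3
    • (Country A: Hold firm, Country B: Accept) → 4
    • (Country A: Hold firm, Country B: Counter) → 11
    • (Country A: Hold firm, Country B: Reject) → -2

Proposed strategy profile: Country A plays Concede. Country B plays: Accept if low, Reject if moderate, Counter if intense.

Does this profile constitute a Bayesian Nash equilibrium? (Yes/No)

A profile is a BNE iff every type of every player is best-responding given beliefs about the other side.
Country A plays Concede: E[Concede] = 0.3·(4) + 0.6·(4) + 0.1·(-3) = 3.3; E[Hold firm] = -0.6. Best-responding. ✓
Country B (domestic pressure low), facing Concede: Accept gives 14, Counter gives 11, Reject gives -9. Proposed Accept is best. ✓
Country B (domestic pressure moderate), facing Concede: Accept gives 4, Counter gives 3, Reject gives 11. Proposed Reject is best. ✓
Country B (domestic pressure intense), facing Concede: Accept gives 0, Counter gives 4, Reject gives 3. Proposed Counter is best. ✓

Yes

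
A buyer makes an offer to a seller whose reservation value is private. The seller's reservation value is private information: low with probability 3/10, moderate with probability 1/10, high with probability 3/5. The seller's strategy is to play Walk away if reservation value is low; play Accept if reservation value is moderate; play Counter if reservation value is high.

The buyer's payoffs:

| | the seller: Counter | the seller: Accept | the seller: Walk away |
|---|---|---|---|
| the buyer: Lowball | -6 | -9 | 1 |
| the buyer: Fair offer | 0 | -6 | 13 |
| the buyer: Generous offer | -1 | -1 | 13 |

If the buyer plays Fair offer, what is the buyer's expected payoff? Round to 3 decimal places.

3.300

E[Fair offer] = 3/10·13 + 1/10·(-6) + 3/5·0 = 39/10 + (-3/5) + 0 = 33/10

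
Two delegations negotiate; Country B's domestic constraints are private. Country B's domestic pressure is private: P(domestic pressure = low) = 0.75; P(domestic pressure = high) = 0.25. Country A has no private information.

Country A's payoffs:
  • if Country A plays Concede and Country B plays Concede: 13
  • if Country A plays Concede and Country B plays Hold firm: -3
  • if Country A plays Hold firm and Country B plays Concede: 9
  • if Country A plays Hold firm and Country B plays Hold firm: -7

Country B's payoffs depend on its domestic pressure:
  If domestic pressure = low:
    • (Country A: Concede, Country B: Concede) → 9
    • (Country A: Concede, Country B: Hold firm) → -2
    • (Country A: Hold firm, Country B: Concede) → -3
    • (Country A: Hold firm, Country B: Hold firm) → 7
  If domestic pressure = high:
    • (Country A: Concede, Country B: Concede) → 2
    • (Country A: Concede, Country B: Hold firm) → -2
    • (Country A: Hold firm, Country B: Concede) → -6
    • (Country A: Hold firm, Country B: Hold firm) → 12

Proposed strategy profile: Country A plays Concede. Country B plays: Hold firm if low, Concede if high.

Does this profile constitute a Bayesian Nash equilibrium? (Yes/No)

Country A plays Concede: E[Concede] = 0.75·(-3) + 0.25·(13) = 1; E[Hold firm] = -3. Best-responding. ✓
Country B (domestic pressure low), facing Concede: Concede gives 9, Hold firm gives -2. Proposed Hold firm is not best — profitable deviation exists. ✗
Country B (domestic pressure high), facing Concede: Concede gives 2, Hold firm gives -2. Proposed Concede is best. ✓

No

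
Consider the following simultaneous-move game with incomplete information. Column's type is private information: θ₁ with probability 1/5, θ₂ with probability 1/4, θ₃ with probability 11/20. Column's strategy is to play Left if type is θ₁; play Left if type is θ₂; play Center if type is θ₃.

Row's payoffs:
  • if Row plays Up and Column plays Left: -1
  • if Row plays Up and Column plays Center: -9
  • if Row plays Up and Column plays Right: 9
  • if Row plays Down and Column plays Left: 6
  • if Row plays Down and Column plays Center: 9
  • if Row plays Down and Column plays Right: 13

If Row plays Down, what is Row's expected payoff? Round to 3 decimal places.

7.650

Take the expectation over Column's type, weighting each type's action by its prior probability.
E[Down] = 1/5·6 + 1/4·6 + 11/20·9 = 6/5 + 3/2 + 99/20 = 153/20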